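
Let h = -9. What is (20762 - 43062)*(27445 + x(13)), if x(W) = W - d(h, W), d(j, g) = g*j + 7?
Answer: -614766400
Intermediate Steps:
d(j, g) = 7 + g*j
x(W) = -7 + 10*W (x(W) = W - (7 + W*(-9)) = W - (7 - 9*W) = W + (-7 + 9*W) = -7 + 10*W)
(20762 - 43062)*(27445 + x(13)) = (20762 - 43062)*(27445 + (-7 + 10*13)) = -22300*(27445 + (-7 + 130)) = -22300*(27445 + 123) = -22300*27568 = -614766400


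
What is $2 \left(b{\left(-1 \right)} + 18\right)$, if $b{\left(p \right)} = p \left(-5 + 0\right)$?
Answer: $46$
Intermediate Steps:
$b{\left(p \right)} = - 5 p$ ($b{\left(p \right)} = p \left(-5\right) = - 5 p$)
$2 \left(b{\left(-1 \right)} + 18\right) = 2 \left(\left(-5\right) \left(-1\right) + 18\right) = 2 \left(5 + 18\right) = 2 \cdot 23 = 46$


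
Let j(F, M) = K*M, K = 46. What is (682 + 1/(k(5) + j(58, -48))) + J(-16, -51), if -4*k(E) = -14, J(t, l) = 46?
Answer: 3209750/4409 ≈ 728.00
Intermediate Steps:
k(E) = 7/2 (k(E) = -1/4*(-14) = 7/2)
j(F, M) = 46*M
(682 + 1/(k(5) + j(58, -48))) + J(-16, -51) = (682 + 1/(7/2 + 46*(-48))) + 46 = (682 + 1/(7/2 - 2208)) + 46 = (682 + 1/(-4409/2)) + 46 = (682 - 2/4409) + 46 = 3006936/4409 + 46 = 3209750/4409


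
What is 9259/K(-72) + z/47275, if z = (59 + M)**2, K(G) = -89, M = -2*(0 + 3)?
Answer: -437469224/4207475 ≈ -103.97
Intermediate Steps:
M = -6 (M = -2*3 = -6)
z = 2809 (z = (59 - 6)**2 = 53**2 = 2809)
9259/K(-72) + z/47275 = 9259/(-89) + 2809/47275 = 9259*(-1/89) + 2809*(1/47275) = -9259/89 + 2809/47275 = -437469224/4207475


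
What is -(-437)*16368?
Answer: 7152816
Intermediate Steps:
-(-437)*16368 = -437*(-16368) = 7152816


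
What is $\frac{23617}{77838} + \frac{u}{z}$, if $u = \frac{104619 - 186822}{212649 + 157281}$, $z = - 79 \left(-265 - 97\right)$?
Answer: $\frac{3785514257201}{12476792350020} \approx 0.3034$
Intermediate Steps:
$z = 28598$ ($z = \left(-79\right) \left(-362\right) = 28598$)
$u = - \frac{2491}{11210}$ ($u = - \frac{82203}{369930} = \left(-82203\right) \frac{1}{369930} = - \frac{2491}{11210} \approx -0.22221$)
$\frac{23617}{77838} + \frac{u}{z} = \frac{23617}{77838} - \frac{2491}{11210 \cdot 28598} = 23617 \cdot \frac{1}{77838} - \frac{2491}{320583580} = \frac{23617}{77838} - \frac{2491}{320583580} = \frac{3785514257201}{12476792350020}$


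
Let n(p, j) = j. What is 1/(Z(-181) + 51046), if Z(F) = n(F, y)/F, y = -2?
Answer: 181/9239328 ≈ 1.9590e-5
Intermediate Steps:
Z(F) = -2/F
1/(Z(-181) + 51046) = 1/(-2/(-181) + 51046) = 1/(-2*(-1/181) + 51046) = 1/(2/181 + 51046) = 1/(9239328/181) = 181/9239328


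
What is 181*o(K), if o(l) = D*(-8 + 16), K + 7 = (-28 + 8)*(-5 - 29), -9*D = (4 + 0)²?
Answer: -23168/9 ≈ -2574.2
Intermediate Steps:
D = -16/9 (D = -(4 + 0)²/9 = -⅑*4² = -⅑*16 = -16/9 ≈ -1.7778)
K = 673 (K = -7 + (-28 + 8)*(-5 - 29) = -7 - 20*(-34) = -7 + 680 = 673)
o(l) = -128/9 (o(l) = -16*(-8 + 16)/9 = -16/9*8 = -128/9)
181*o(K) = 181*(-128/9) = -23168/9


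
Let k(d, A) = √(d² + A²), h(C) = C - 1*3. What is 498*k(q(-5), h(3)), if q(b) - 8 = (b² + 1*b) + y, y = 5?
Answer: 16434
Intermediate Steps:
h(C) = -3 + C (h(C) = C - 3 = -3 + C)
q(b) = 13 + b + b² (q(b) = 8 + ((b² + 1*b) + 5) = 8 + ((b² + b) + 5) = 8 + ((b + b²) + 5) = 8 + (5 + b + b²) = 13 + b + b²)
k(d, A) = √(A² + d²)
498*k(q(-5), h(3)) = 498*√((-3 + 3)² + (13 - 5 + (-5)²)²) = 498*√(0² + (13 - 5 + 25)²) = 498*√(0 + 33²) = 498*√(0 + 1089) = 498*√1089 = 498*33 = 16434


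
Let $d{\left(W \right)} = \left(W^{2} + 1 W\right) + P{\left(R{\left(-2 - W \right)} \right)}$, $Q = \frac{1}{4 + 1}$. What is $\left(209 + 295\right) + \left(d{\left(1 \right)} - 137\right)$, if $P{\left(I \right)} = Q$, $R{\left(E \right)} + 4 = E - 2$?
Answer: $\frac{1846}{5} \approx 369.2$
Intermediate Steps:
$Q = \frac{1}{5} \approx 0.2$
$R{\left(E \right)} = -6 + E$ ($R{\left(E \right)} = -4 + \left(E - 2\right) = -4 + \left(-2 + E\right) = -6 + E$)
$P{\left(I \right)} = \frac{1}{5}$
$d{\left(W \right)} = \frac{1}{5} + W + W^{2}$ ($d{\left(W \right)} = \left(W^{2} + 1 W\right) + \frac{1}{5} = \left(W^{2} + W\right) + \frac{1}{5} = \left(W + W^{2}\right) + \frac{1}{5} = \frac{1}{5} + W + W^{2}$)
$\left(209 + 295\right) + \left(d{\left(1 \right)} - 137\right) = \left(209 + 295\right) + \left(\left(\frac{1}{5} + 1 + 1^{2}\right) - 137\right) = 504 + \left(\left(\frac{1}{5} + 1 + 1\right) - 137\right) = 504 + \left(\frac{11}{5} - 137\right) = 504 - \frac{674}{5} = \frac{1846}{5}$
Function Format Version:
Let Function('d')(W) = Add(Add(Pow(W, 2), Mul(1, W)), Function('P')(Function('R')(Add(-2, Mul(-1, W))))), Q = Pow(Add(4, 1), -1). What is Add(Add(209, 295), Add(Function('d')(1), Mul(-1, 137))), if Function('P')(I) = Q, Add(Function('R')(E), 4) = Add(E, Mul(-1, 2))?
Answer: Rational(1846, 5) ≈ 369.20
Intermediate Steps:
Q = Rational(1, 5) (Q = Pow(5, -1) = Rational(1, 5) ≈ 0.20000)
Function('R')(E) = Add(-6, E) (Function('R')(E) = Add(-4, Add(E, Mul(-1, 2))) = Add(-4, Add(E, -2)) = Add(-4, Add(-2, E)) = Add(-6, E))
Function('P')(I) = Rational(1, 5)
Function('d')(W) = Add(Rational(1, 5), W, Pow(W, 2)) (Function('d')(W) = Add(Add(Pow(W, 2), Mul(1, W)), Rational(1, 5)) = Add(Add(Pow(W, 2), W), Rational(1, 5)) = Add(Add(W, Pow(W, 2)), Rational(1, 5)) = Add(Rational(1, 5), W, Pow(W, 2)))
Add(Add(209, 295), Add(Function('d')(1), Mul(-1, 137))) = Add(Add(209, 295), Add(Add(Rational(1, 5), 1, Pow(1, 2)), Mul(-1, 137))) = Add(504, Add(Add(Rational(1, 5), 1, 1), -137)) = Add(504, Add(Rational(11, 5), -137)) = Add(504, Rational(-674, 5)) = Rational(1846, 5)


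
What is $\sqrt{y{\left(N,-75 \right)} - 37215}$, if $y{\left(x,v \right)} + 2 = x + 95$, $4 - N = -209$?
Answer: $3 i \sqrt{4101} \approx 192.12 i$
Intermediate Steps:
$N = 213$ ($N = 4 - -209 = 4 + 209 = 213$)
$y{\left(x,v \right)} = 93 + x$ ($y{\left(x,v \right)} = -2 + \left(x + 95\right) = -2 + \left(95 + x\right) = 93 + x$)
$\sqrt{y{\left(N,-75 \right)} - 37215} = \sqrt{\left(93 + 213\right) - 37215} = \sqrt{306 - 37215} = \sqrt{-36909} = 3 i \sqrt{4101}$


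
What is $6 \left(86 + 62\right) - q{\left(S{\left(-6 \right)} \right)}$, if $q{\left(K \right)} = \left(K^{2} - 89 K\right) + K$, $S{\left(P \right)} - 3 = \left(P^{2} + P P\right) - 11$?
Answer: $2424$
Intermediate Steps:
$S{\left(P \right)} = -8 + 2 P^{2}$ ($S{\left(P \right)} = 3 - \left(11 - P^{2} - P P\right) = 3 + \left(\left(P^{2} + P^{2}\right) - 11\right) = 3 + \left(2 P^{2} - 11\right) = 3 + \left(-11 + 2 P^{2}\right) = -8 + 2 P^{2}$)
$q{\left(K \right)} = K^{2} - 88 K$
$6 \left(86 + 62\right) - q{\left(S{\left(-6 \right)} \right)} = 6 \left(86 + 62\right) - \left(-8 + 2 \left(-6\right)^{2}\right) \left(-88 - \left(8 - 2 \left(-6\right)^{2}\right)\right) = 6 \cdot 148 - \left(-8 + 2 \cdot 36\right) \left(-88 + \left(-8 + 2 \cdot 36\right)\right) = 888 - \left(-8 + 72\right) \left(-88 + \left(-8 + 72\right)\right) = 888 - 64 \left(-88 + 64\right) = 888 - 64 \left(-24\right) = 888 - -1536 = 888 + 1536 = 2424$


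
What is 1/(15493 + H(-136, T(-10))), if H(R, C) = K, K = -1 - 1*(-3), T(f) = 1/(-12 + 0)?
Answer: 1/15495 ≈ 6.4537e-5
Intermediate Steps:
T(f) = -1/12 (T(f) = 1/(-12) = -1/12)
K = 2 (K = -1 + 3 = 2)
H(R, C) = 2
1/(15493 + H(-136, T(-10))) = 1/(15493 + 2) = 1/15495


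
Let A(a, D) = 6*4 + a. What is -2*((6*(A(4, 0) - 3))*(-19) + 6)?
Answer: 5688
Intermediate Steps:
A(a, D) = 24 + a
-2*((6*(A(4, 0) - 3))*(-19) + 6) = -2*((6*((24 + 4) - 3))*(-19) + 6) = -2*((6*(28 - 3))*(-19) + 6) = -2*((6*25)*(-19) + 6) = -2*(150*(-19) + 6) = -2*(-2850 + 6) = -2*(-2844) = 5688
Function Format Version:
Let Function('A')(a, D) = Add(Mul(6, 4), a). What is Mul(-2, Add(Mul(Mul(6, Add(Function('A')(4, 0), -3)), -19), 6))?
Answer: 5688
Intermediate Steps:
Function('A')(a, D) = Add(24, a)
Mul(-2, Add(Mul(Mul(6, Add(Function('A')(4, 0), -3)), -19), 6)) = Mul(-2, Add(Mul(Mul(6, Add(Add(24, 4), -3)), -19), 6)) = Mul(-2, Add(Mul(Mul(6, Add(28, -3)), -19), 6)) = Mul(-2, Add(Mul(Mul(6, 25), -19), 6)) = Mul(-2, Add(Mul(150, -19), 6)) = Mul(-2, Add(-2850, 6)) = Mul(-2, -2844) = 5688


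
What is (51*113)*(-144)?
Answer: -829872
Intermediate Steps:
(51*113)*(-144) = 5763*(-144) = -829872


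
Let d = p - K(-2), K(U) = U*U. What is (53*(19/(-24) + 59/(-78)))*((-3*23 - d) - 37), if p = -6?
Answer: 102396/13 ≈ 7876.6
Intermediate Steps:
K(U) = U²
d = -10 (d = -6 - 1*(-2)² = -6 - 1*4 = -6 - 4 = -10)
(53*(19/(-24) + 59/(-78)))*((-3*23 - d) - 37) = (53*(19/(-24) + 59/(-78)))*((-3*23 - 1*(-10)) - 37) = (53*(19*(-1/24) + 59*(-1/78)))*((-69 + 10) - 37) = (53*(-19/24 - 59/78))*(-59 - 37) = (53*(-161/104))*(-96) = -8533/104*(-96) = 102396/13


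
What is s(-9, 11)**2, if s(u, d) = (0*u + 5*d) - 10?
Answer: 2025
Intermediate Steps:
s(u, d) = -10 + 5*d (s(u, d) = (0 + 5*d) - 10 = 5*d - 10 = -10 + 5*d)
s(-9, 11)**2 = (-10 + 5*11)**2 = (-10 + 55)**2 = 45**2 = 2025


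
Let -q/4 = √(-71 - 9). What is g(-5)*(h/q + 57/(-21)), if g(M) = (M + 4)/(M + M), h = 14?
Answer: -19/70 + 7*I*√5/400 ≈ -0.27143 + 0.039131*I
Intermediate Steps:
q = -16*I*√5 (q = -4*√(-71 - 9) = -16*I*√5 ≈ -35.777*I)
g(M) = (4 + M)/(2*M) (g(M) = (4 + M)/((2*M)) = (4 + M)*(1/(2*M)) = (4 + M)/(2*M))
g(-5)*(h/q + 57/(-21)) = ((½)*(4 - 5)/(-5))*(14/((-16*I*√5)) + 57/(-21)) = ((½)*(-⅕)*(-1))*(14*(I*√5/80) + 57*(-1/21)) = (7*I*√5/40 - 19/7)/10 = (-19/7 + 7*I*√5/40)/10 = -19/70 + 7*I*√5/400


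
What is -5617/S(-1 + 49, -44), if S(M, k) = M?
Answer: -5617/48 ≈ -117.02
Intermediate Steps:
-5617/S(-1 + 49, -44) = -5617/(-1 + 49) = -5617/48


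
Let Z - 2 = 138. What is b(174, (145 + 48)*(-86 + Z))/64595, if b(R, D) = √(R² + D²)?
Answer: 6*√3018010/64595 ≈ 0.16137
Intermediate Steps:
Z = 140 (Z = 2 + 138 = 140)
b(R, D) = √(D² + R²)
b(174, (145 + 48)*(-86 + Z))/64595 = √(((145 + 48)*(-86 + 140))² + 174²)/64595 = √((193*54)² + 30276)*(1/64595) = √(10422² + 30276)*(1/64595) = √(108618084 + 30276)*(1/64595) = √108648360*(1/64595) = (6*√3018010)*(1/64595) = 6*√3018010/64595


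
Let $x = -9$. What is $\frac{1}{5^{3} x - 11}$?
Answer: $- \frac{1}{1136} \approx -0.00088028$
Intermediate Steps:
$\frac{1}{5^{3} x - 11} = \frac{1}{5^{3} \left(-9\right) - 11} = \frac{1}{125 \left(-9\right) - 11} = \frac{1}{-1125 - 11} = \frac{1}{-1136} = - \frac{1}{1136}$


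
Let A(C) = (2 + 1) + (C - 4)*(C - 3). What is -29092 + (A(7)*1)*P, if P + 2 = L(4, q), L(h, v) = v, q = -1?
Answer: -29137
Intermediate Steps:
P = -3 (P = -2 - 1 = -3)
A(C) = 3 + (-4 + C)*(-3 + C)
-29092 + (A(7)*1)*P = -29092 + ((15 + 7² - 7*7)*1)*(-3) = -29092 + ((15 + 49 - 49)*1)*(-3) = -29092 + (15*1)*(-3) = -29092 + 15*(-3) = -29092 - 45 = -29137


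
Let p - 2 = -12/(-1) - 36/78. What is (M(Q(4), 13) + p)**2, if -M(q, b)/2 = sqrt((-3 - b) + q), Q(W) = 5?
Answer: 23540/169 - 704*I*sqrt(11)/13 ≈ 139.29 - 179.61*I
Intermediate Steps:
M(q, b) = -2*sqrt(-3 + q - b) (M(q, b) = -2*sqrt((-3 - b) + q) = -2*sqrt(-3 + q - b))
p = 176/13 (p = 2 + (-12/(-1) - 36/78) = 2 + (-12*(-1) - 36*1/78) = 2 + (12 - 6/13) = 2 + 150/13 = 176/13 ≈ 13.538)
(M(Q(4), 13) + p)**2 = (-2*sqrt(-3 + 5 - 1*13) + 176/13)**2 = (-2*sqrt(-3 + 5 - 13) + 176/13)**2 = (-2*I*sqrt(11) + 176/13)**2 = (176/13 - 2*I*sqrt(11))**2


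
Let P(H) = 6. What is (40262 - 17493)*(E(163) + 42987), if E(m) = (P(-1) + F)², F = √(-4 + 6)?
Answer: 979636225 + 273228*√2 ≈ 9.8002e+8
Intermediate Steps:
F = √2 ≈ 1.4142
E(m) = (6 + √2)²
(40262 - 17493)*(E(163) + 42987) = (40262 - 17493)*((6 + √2)² + 42987) = 22769*(42987 + (6 + √2)²) = 978771003 + 22769*(6 + √2)²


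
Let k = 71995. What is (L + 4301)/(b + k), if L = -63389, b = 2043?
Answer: -29544/37019 ≈ -0.79808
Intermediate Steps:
(L + 4301)/(b + k) = (-63389 + 4301)/(2043 + 71995) = -59088/74038 = -59088*1/74038 = -29544/37019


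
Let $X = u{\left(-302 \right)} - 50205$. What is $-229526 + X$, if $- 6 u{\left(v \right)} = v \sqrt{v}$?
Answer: $-279731 + \frac{151 i \sqrt{302}}{3} \approx -2.7973 \cdot 10^{5} + 874.7 i$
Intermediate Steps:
$u{\left(v \right)} = - \frac{v^{\frac{3}{2}}}{6}$ ($u{\left(v \right)} = - \frac{v \sqrt{v}}{6} = - \frac{v^{\frac{3}{2}}}{6}$)
$X = -50205 + \frac{151 i \sqrt{302}}{3}$ ($X = - \frac{\left(-302\right)^{\frac{3}{2}}}{6} - 50205 = - \frac{\left(-302\right) i \sqrt{302}}{6} - 50205 = \frac{151 i \sqrt{302}}{3} - 50205 = -50205 + \frac{151 i \sqrt{302}}{3} \approx -50205.0 + 874.7 i$)
$-229526 + X = -229526 - \left(50205 - \frac{151 i \sqrt{302}}{3}\right) = -279731 + \frac{151 i \sqrt{302}}{3}$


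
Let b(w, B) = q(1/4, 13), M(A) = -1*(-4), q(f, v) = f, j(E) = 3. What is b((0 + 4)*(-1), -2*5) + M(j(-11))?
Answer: 17/4 ≈ 4.2500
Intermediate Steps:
M(A) = 4
b(w, B) = ¼ (b(w, B) = 1/4 = ¼)
b((0 + 4)*(-1), -2*5) + M(j(-11)) = ¼ + 4 = 17/4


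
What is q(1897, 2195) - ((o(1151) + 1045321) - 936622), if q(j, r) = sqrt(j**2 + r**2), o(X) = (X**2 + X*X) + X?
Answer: -2759452 + sqrt(8416634) ≈ -2.7566e+6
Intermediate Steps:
o(X) = X + 2*X**2 (o(X) = (X**2 + X**2) + X = 2*X**2 + X = X + 2*X**2)
q(1897, 2195) - ((o(1151) + 1045321) - 936622) = sqrt(1897**2 + 2195**2) - ((1151*(1 + 2*1151) + 1045321) - 936622) = sqrt(3598609 + 4818025) - ((1151*(1 + 2302) + 1045321) - 936622) = sqrt(8416634) - ((1151*2303 + 1045321) - 936622) = sqrt(8416634) - ((2650753 + 1045321) - 936622) = sqrt(8416634) - (3696074 - 936622) = sqrt(8416634) - 1*2759452 = sqrt(8416634) - 2759452 = -2759452 + sqrt(8416634)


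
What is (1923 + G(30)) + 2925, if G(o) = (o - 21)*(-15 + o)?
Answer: 4983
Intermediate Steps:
G(o) = (-21 + o)*(-15 + o)
(1923 + G(30)) + 2925 = (1923 + (315 + 30**2 - 36*30)) + 2925 = (1923 + (315 + 900 - 1080)) + 2925 = (1923 + 135) + 2925 = 2058 + 2925 = 4983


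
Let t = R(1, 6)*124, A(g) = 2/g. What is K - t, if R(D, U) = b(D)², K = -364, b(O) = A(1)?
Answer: -860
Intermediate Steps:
b(O) = 2 (b(O) = 2/1 = 2*1 = 2)
R(D, U) = 4 (R(D, U) = 2² = 4)
t = 496 (t = 4*124 = 496)
K - t = -364 - 1*496 = -364 - 496 = -860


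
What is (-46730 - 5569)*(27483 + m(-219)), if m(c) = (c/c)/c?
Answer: -104925322008/73 ≈ -1.4373e+9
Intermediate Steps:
m(c) = 1/c
(-46730 - 5569)*(27483 + m(-219)) = (-46730 - 5569)*(27483 + 1/(-219)) = -52299*(27483 - 1/219) = -52299*6018776/219 = -104925322008/73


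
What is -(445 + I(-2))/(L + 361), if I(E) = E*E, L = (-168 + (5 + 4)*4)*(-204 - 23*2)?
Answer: -449/33361 ≈ -0.013459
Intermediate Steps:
L = 33000 (L = (-168 + 9*4)*(-204 - 46) = (-168 + 36)*(-250) = -132*(-250) = 33000)
I(E) = E²
-(445 + I(-2))/(L + 361) = -(445 + (-2)²)/(33000 + 361) = -(445 + 4)/33361 = -449/33361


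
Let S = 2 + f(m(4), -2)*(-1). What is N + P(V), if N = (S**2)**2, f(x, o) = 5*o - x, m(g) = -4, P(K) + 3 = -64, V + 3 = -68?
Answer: 4029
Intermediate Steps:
V = -71 (V = -3 - 68 = -71)
P(K) = -67 (P(K) = -3 - 64 = -67)
f(x, o) = -x + 5*o
S = 8 (S = 2 + (-1*(-4) + 5*(-2))*(-1) = 2 + (4 - 10)*(-1) = 2 - 6*(-1) = 2 + 6 = 8)
N = 4096 (N = (8**2)**2 = 64**2 = 4096)
N + P(V) = 4096 - 67 = 4029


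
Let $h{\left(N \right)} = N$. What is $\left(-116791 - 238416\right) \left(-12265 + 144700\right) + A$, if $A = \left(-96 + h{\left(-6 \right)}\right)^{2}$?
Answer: $-47041828641$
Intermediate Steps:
$A = 10404$ ($A = \left(-96 - 6\right)^{2} = \left(-102\right)^{2} = 10404$)
$\left(-116791 - 238416\right) \left(-12265 + 144700\right) + A = \left(-116791 - 238416\right) \left(-12265 + 144700\right) + 10404 = \left(-355207\right) 132435 + 10404 = -47041839045 + 10404 = -47041828641$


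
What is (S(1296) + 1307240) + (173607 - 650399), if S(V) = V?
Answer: 831744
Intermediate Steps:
(S(1296) + 1307240) + (173607 - 650399) = (1296 + 1307240) + (173607 - 650399) = 1308536 - 476792 = 831744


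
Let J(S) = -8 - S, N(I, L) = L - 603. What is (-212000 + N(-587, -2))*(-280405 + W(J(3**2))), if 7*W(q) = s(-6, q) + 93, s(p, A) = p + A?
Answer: 59613378975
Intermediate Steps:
N(I, L) = -603 + L
s(p, A) = A + p
W(q) = 87/7 + q/7 (W(q) = ((q - 6) + 93)/7 = ((-6 + q) + 93)/7 = (87 + q)/7 = 87/7 + q/7)
(-212000 + N(-587, -2))*(-280405 + W(J(3**2))) = (-212000 + (-603 - 2))*(-280405 + (87/7 + (-8 - 1*3**2)/7)) = (-212000 - 605)*(-280405 + (87/7 + (-8 - 1*9)/7)) = -212605*(-280405 + (87/7 + (-8 - 9)/7)) = -212605*(-280405 + (87/7 + (1/7)*(-17))) = -212605*(-280405 + (87/7 - 17/7)) = -212605*(-280405 + 10) = -212605*(-280395) = 59613378975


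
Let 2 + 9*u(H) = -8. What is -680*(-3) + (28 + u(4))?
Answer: 18602/9 ≈ 2066.9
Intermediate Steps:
u(H) = -10/9 (u(H) = -2/9 + (⅑)*(-8) = -2/9 - 8/9 = -10/9)
-680*(-3) + (28 + u(4)) = -680*(-3) + (28 - 10/9) = -34*(-60) + 242/9 = 2040 + 242/9 = 18602/9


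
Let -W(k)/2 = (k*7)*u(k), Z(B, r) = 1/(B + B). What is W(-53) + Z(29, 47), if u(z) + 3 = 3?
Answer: 1/58 ≈ 0.017241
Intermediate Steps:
u(z) = 0 (u(z) = -3 + 3 = 0)
Z(B, r) = 1/(2*B)
W(k) = 0 (W(k) = -2*k*7*0 = -2*7*k*0 = -2*0 = 0)
W(-53) + Z(29, 47) = 0 + (1/2)/29 = 0 + (1/2)*(1/29) = 0 + 1/58 = 1/58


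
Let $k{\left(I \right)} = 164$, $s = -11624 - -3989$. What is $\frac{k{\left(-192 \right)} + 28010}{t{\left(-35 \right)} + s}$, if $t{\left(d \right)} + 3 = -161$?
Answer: $- \frac{28174}{7799} \approx -3.6125$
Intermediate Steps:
$t{\left(d \right)} = -164$ ($t{\left(d \right)} = -3 - 161 = -164$)
$s = -7635$ ($s = -11624 + 3989 = -7635$)
$\frac{k{\left(-192 \right)} + 28010}{t{\left(-35 \right)} + s} = \frac{164 + 28010}{-164 - 7635} = \frac{28174}{-7799} = 28174 \left(- \frac{1}{7799}\right) = - \frac{28174}{7799}$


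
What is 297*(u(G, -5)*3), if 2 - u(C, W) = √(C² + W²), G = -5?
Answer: 1782 - 4455*√2 ≈ -4518.3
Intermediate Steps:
u(C, W) = 2 - √(C² + W²)
297*(u(G, -5)*3) = 297*((2 - √((-5)² + (-5)²))*3) = 297*((2 - √(25 + 25))*3) = 297*((2 - √50)*3) = 297*((2 - 5*√2)*3) = 297*(6 - 15*√2) = 1782 - 4455*√2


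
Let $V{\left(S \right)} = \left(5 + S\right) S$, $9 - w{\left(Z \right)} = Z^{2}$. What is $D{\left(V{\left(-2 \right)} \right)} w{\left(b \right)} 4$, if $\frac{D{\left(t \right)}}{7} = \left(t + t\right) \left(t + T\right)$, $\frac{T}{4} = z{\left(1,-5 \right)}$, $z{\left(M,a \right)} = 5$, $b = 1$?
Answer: $-37632$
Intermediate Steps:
$T = 20$ ($T = 4 \cdot 5 = 20$)
$w{\left(Z \right)} = 9 - Z^{2}$
$V{\left(S \right)} = S \left(5 + S\right)$
$D{\left(t \right)} = 14 t \left(20 + t\right)$ ($D{\left(t \right)} = 7 \left(t + t\right) \left(t + 20\right) = 7 \cdot 2 t \left(20 + t\right) = 14 t \left(20 + t\right)$)
$D{\left(V{\left(-2 \right)} \right)} w{\left(b \right)} 4 = 14 \left(- 2 \left(5 - 2\right)\right) \left(20 - 2 \left(5 - 2\right)\right) \left(9 - 1^{2}\right) 4 = 14 \left(\left(-2\right) 3\right) \left(20 - 6\right) \left(9 - 1\right) 4 = 14 \left(-6\right) \left(20 - 6\right) \left(9 - 1\right) 4 = 14 \left(-6\right) 14 \cdot 8 \cdot 4 = \left(-1176\right) 8 \cdot 4 = \left(-9408\right) 4 = -37632$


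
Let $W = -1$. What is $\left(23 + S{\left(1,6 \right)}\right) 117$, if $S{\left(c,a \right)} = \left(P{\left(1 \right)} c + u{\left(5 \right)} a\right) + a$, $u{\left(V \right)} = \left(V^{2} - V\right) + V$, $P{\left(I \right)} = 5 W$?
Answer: $20358$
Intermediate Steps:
$P{\left(I \right)} = -5$ ($P{\left(I \right)} = 5 \left(-1\right) = -5$)
$u{\left(V \right)} = V^{2}$
$S{\left(c,a \right)} = - 5 c + 26 a$ ($S{\left(c,a \right)} = \left(- 5 c + 5^{2} a\right) + a = \left(- 5 c + 25 a\right) + a = - 5 c + 26 a$)
$\left(23 + S{\left(1,6 \right)}\right) 117 = \left(23 + \left(\left(-5\right) 1 + 26 \cdot 6\right)\right) 117 = \left(23 + \left(-5 + 156\right)\right) 117 = \left(23 + 151\right) 117 = 174 \cdot 117 = 20358$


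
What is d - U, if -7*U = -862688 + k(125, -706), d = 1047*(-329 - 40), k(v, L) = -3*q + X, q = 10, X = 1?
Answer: -3567118/7 ≈ -5.0959e+5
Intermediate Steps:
k(v, L) = -29 (k(v, L) = -3*10 + 1 = -30 + 1 = -29)
d = -386343 (d = 1047*(-369) = -386343)
U = 862717/7 (U = -(-862688 - 29)/7 = -⅐*(-862717) = 862717/7 ≈ 1.2325e+5)
d - U = -386343 - 1*862717/7 = -386343 - 862717/7 = -3567118/7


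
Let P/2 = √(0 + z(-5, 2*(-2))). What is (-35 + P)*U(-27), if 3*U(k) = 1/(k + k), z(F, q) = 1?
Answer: 11/54 ≈ 0.20370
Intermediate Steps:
U(k) = 1/(6*k) (U(k) = 1/(3*(k + k)) = 1/(3*((2*k))) = (1/(2*k))/3 = 1/(6*k))
P = 2 (P = 2*√(0 + 1) = 2*√1 = 2*1 = 2)
(-35 + P)*U(-27) = (-35 + 2)*((⅙)/(-27)) = -11*(-1)/(2*27) = -33*(-1/162) = 11/54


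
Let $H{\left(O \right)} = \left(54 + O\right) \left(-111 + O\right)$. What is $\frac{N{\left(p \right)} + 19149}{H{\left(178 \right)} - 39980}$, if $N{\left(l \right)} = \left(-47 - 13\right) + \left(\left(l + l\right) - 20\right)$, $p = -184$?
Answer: $- \frac{18701}{24436} \approx -0.76531$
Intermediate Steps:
$H{\left(O \right)} = \left(-111 + O\right) \left(54 + O\right)$
$N{\left(l \right)} = -80 + 2 l$ ($N{\left(l \right)} = -60 + \left(2 l - 20\right) = -60 + \left(-20 + 2 l\right) = -80 + 2 l$)
$\frac{N{\left(p \right)} + 19149}{H{\left(178 \right)} - 39980} = \frac{\left(-80 + 2 \left(-184\right)\right) + 19149}{\left(-5994 + 178^{2} - 10146\right) - 39980} = \frac{\left(-80 - 368\right) + 19149}{\left(-5994 + 31684 - 10146\right) - 39980} = \frac{-448 + 19149}{15544 - 39980} = \frac{18701}{-24436} = 18701 \left(- \frac{1}{24436}\right) = - \frac{18701}{24436}$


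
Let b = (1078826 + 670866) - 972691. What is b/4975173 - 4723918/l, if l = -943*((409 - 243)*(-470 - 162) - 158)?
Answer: 545752393502/5030052711885 ≈ 0.10850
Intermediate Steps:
b = 777001 (b = 1749692 - 972691 = 777001)
l = 99081010 (l = -943*(166*(-632) - 158) = -943*(-104912 - 158) = -943*(-105070) = 99081010)
b/4975173 - 4723918/l = 777001/4975173 - 4723918/99081010 = 777001*(1/4975173) - 4723918*1/99081010 = 777001/4975173 - 2361959/49540505 = 545752393502/5030052711885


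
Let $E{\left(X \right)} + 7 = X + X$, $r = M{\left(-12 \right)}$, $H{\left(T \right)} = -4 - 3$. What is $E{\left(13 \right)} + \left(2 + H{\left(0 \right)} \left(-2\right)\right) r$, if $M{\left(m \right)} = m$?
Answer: $-173$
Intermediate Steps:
$H{\left(T \right)} = -7$ ($H{\left(T \right)} = -4 - 3 = -7$)
$r = -12$
$E{\left(X \right)} = -7 + 2 X$ ($E{\left(X \right)} = -7 + \left(X + X\right) = -7 + 2 X$)
$E{\left(13 \right)} + \left(2 + H{\left(0 \right)} \left(-2\right)\right) r = \left(-7 + 2 \cdot 13\right) + \left(2 - -14\right) \left(-12\right) = \left(-7 + 26\right) + \left(2 + 14\right) \left(-12\right) = 19 + 16 \left(-12\right) = 19 - 192 = -173$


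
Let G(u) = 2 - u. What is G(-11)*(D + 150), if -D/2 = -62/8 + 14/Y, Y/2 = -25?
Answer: 107939/50 ≈ 2158.8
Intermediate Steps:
Y = -50 (Y = 2*(-25) = -50)
D = 803/50 (D = -2*(-62/8 + 14/(-50)) = -2*(-62*1/8 + 14*(-1/50)) = -2*(-31/4 - 7/25) = -2*(-803/100) = 803/50 ≈ 16.060)
G(-11)*(D + 150) = (2 - 1*(-11))*(803/50 + 150) = (2 + 11)*(8303/50) = 13*(8303/50) = 107939/50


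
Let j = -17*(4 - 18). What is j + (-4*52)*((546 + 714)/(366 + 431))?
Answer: -72394/797 ≈ -90.833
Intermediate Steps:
j = 238 (j = -17*(-14) = 238)
j + (-4*52)*((546 + 714)/(366 + 431)) = 238 + (-4*52)*((546 + 714)/(366 + 431)) = 238 - 262080/797 = -72394/797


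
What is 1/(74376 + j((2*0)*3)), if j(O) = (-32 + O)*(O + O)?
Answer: 1/74376 ≈ 1.3445e-5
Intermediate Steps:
j(O) = 2*O*(-32 + O) (j(O) = (-32 + O)*(2*O) = 2*O*(-32 + O))
1/(74376 + j((2*0)*3)) = 1/(74376 + 2*((2*0)*3)*(-32 + (2*0)*3)) = 1/(74376 + 2*(0*3)*(-32 + 0*3)) = 1/(74376 + 2*0*(-32 + 0)) = 1/(74376 + 2*0*(-32)) = 1/(74376 + 0) = 1/74376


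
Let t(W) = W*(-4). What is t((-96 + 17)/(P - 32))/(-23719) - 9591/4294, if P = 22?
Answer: -1136766193/509246930 ≈ -2.2323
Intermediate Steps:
t(W) = -4*W
t((-96 + 17)/(P - 32))/(-23719) - 9591/4294 = -4*(-96 + 17)/(22 - 32)/(-23719) - 9591/4294 = -(-316)/(-10)*(-1/23719) - 9591*1/4294 = -(-316)*(-1)/10*(-1/23719) - 9591/4294 = -4*79/10*(-1/23719) - 9591/4294 = -158/5*(-1/23719) - 9591/4294 = 158/118595 - 9591/4294 = -1136766193/509246930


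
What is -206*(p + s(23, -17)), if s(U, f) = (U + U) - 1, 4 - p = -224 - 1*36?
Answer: -63654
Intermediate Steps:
p = 264 (p = 4 - (-224 - 1*36) = 4 - (-224 - 36) = 4 - 1*(-260) = 4 + 260 = 264)
s(U, f) = -1 + 2*U (s(U, f) = 2*U - 1 = -1 + 2*U)
-206*(p + s(23, -17)) = -206*(264 + (-1 + 2*23)) = -206*(264 + (-1 + 46)) = -206*(264 + 45) = -206*309 = -63654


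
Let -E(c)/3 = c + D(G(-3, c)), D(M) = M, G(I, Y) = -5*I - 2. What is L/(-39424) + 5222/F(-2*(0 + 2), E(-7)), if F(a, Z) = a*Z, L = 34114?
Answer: 12713495/177408 ≈ 71.662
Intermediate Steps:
G(I, Y) = -2 - 5*I
E(c) = -39 - 3*c (E(c) = -3*(c + (-2 - 5*(-3))) = -3*(c + (-2 + 15)) = -3*(c + 13) = -3*(13 + c) = -39 - 3*c)
F(a, Z) = Z*a
L/(-39424) + 5222/F(-2*(0 + 2), E(-7)) = 34114/(-39424) + 5222/(((-39 - 3*(-7))*(-2*(0 + 2)))) = 34114*(-1/39424) + 5222/(((-39 + 21)*(-2*2))) = -17057/19712 + 5222/((-18*(-4))) = -17057/19712 + 5222/72 = -17057/19712 + 5222*(1/72) = -17057/19712 + 2611/36 = 12713495/177408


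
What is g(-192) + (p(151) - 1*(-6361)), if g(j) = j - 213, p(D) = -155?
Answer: 5801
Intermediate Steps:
g(j) = -213 + j
g(-192) + (p(151) - 1*(-6361)) = (-213 - 192) + (-155 - 1*(-6361)) = -405 + (-155 + 6361) = -405 + 6206 = 5801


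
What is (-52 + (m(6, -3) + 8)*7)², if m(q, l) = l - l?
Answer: 16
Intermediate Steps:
m(q, l) = 0
(-52 + (m(6, -3) + 8)*7)² = (-52 + (0 + 8)*7)² = (-52 + 8*7)² = (-52 + 56)² = 4² = 16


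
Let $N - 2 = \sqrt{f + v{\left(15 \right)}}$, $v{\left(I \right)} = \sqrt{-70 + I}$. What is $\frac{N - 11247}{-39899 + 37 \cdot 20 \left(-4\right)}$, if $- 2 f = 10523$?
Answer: $\frac{11245}{42859} - \frac{\sqrt{-21046 + 4 i \sqrt{55}}}{85718} \approx 0.26237 - 0.0016924 i$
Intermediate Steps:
$f = - \frac{10523}{2}$ ($f = \left(- \frac{1}{2}\right) 10523 = - \frac{10523}{2} \approx -5261.5$)
$N = 2 + \sqrt{- \frac{10523}{2} + i \sqrt{55}}$ ($N = 2 + \sqrt{- \frac{10523}{2} + \sqrt{-70 + 15}} = 2 + \sqrt{- \frac{10523}{2} + \sqrt{-55}} = 2 + \sqrt{- \frac{10523}{2} + i \sqrt{55}} \approx 2.0511 + 72.536 i$)
$\frac{N - 11247}{-39899 + 37 \cdot 20 \left(-4\right)} = \frac{\left(2 + \frac{\sqrt{-21046 + 4 i \sqrt{55}}}{2}\right) - 11247}{-39899 + 37 \cdot 20 \left(-4\right)} = \frac{-11245 + \frac{\sqrt{-21046 + 4 i \sqrt{55}}}{2}}{-39899 + 740 \left(-4\right)} = \frac{-11245 + \frac{\sqrt{-21046 + 4 i \sqrt{55}}}{2}}{-39899 - 2960} = \frac{-11245 + \frac{\sqrt{-21046 + 4 i \sqrt{55}}}{2}}{-42859} = \left(-11245 + \frac{\sqrt{-21046 + 4 i \sqrt{55}}}{2}\right) \left(- \frac{1}{42859}\right) = \frac{11245}{42859} - \frac{\sqrt{-21046 + 4 i \sqrt{55}}}{85718}$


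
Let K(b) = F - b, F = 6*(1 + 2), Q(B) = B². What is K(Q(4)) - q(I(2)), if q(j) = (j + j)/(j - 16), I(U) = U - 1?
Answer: 32/15 ≈ 2.1333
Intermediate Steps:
I(U) = -1 + U
F = 18 (F = 6*3 = 18)
q(j) = 2*j/(-16 + j) (q(j) = (2*j)/(-16 + j) = 2*j/(-16 + j))
K(b) = 18 - b
K(Q(4)) - q(I(2)) = (18 - 1*4²) - 2*(-1 + 2)/(-16 + (-1 + 2)) = (18 - 1*16) - 2/(-16 + 1) = (18 - 16) - 2/(-15) = 2 - 2*(-1)/15 = 2 - 1*(-2/15) = 2 + 2/15 = 32/15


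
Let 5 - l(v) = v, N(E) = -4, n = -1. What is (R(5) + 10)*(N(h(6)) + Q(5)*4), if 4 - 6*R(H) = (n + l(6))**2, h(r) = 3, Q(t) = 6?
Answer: 200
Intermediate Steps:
l(v) = 5 - v
R(H) = 0 (R(H) = 2/3 - (-1 + (5 - 1*6))**2/6 = 2/3 - (-1 + (5 - 6))**2/6 = 2/3 - (-1 - 1)**2/6 = 2/3 - 1/6*(-2)**2 = 2/3 - 1/6*4 = 2/3 - 2/3 = 0)
(R(5) + 10)*(N(h(6)) + Q(5)*4) = (0 + 10)*(-4 + 6*4) = 10*(-4 + 24) = 10*20 = 200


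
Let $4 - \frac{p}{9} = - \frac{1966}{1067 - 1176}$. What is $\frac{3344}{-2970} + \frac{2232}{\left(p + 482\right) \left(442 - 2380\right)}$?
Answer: $- \frac{477206927}{422619660} \approx -1.1292$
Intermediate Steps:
$p = - \frac{13770}{109}$ ($p = 36 - 9 \left(- \frac{1966}{1067 - 1176}\right) = 36 - 9 \left(- \frac{1966}{-109}\right) = 36 - 9 \left(\left(-1966\right) \left(- \frac{1}{109}\right)\right) = 36 - \frac{17694}{109} = - \frac{13770}{109} \approx -126.33$)
$\frac{3344}{-2970} + \frac{2232}{\left(p + 482\right) \left(442 - 2380\right)} = \frac{3344}{-2970} + \frac{2232}{\left(- \frac{13770}{109} + 482\right) \left(442 - 2380\right)} = 3344 \left(- \frac{1}{2970}\right) + \frac{2232}{\frac{38768}{109} \left(-1938\right)} = - \frac{152}{135} + \frac{2232}{- \frac{75132384}{109}} = - \frac{152}{135} + 2232 \left(- \frac{109}{75132384}\right) = - \frac{152}{135} - \frac{10137}{3130516} = - \frac{477206927}{422619660}$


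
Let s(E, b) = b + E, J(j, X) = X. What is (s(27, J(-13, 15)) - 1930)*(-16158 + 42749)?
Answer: -50203808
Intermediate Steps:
s(E, b) = E + b
(s(27, J(-13, 15)) - 1930)*(-16158 + 42749) = ((27 + 15) - 1930)*(-16158 + 42749) = (42 - 1930)*26591 = -1888*26591 = -50203808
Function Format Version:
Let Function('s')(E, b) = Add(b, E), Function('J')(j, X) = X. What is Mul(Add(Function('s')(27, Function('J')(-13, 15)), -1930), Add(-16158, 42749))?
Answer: -50203808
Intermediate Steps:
Function('s')(E, b) = Add(E, b)
Mul(Add(Function('s')(27, Function('J')(-13, 15)), -1930), Add(-16158, 42749)) = Mul(Add(Add(27, 15), -1930), Add(-16158, 42749)) = Mul(Add(42, -1930), 26591) = Mul(-1888, 26591) = -50203808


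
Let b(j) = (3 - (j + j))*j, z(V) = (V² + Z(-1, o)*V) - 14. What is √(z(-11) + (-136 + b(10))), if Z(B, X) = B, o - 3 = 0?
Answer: 2*I*√47 ≈ 13.711*I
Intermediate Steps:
o = 3 (o = 3 + 0 = 3)
z(V) = -14 + V² - V (z(V) = (V² - V) - 14 = -14 + V² - V)
b(j) = j*(3 - 2*j) (b(j) = (3 - 2*j)*j = j*(3 - 2*j))
√(z(-11) + (-136 + b(10))) = √((-14 + (-11)² - 1*(-11)) + (-136 + 10*(3 - 2*10))) = √((-14 + 121 + 11) + (-136 + 10*(3 - 20))) = √(118 + (-136 + 10*(-17))) = √(118 + (-136 - 170)) = √(118 - 306) = √(-188) = 2*I*√47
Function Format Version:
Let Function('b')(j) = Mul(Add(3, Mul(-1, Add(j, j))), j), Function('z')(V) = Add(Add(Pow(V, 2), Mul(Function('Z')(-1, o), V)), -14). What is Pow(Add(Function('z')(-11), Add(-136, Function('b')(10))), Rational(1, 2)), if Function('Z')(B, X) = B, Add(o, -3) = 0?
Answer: Mul(2, I, Pow(47, Rational(1, 2))) ≈ Mul(13.711, I)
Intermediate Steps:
o = 3 (o = Add(3, 0) = 3)
Function('z')(V) = Add(-14, Pow(V, 2), Mul(-1, V)) (Function('z')(V) = Add(Add(Pow(V, 2), Mul(-1, V)), -14) = Add(-14, Pow(V, 2), Mul(-1, V)))
Function('b')(j) = Mul(j, Add(3, Mul(-2, j))) (Function('b')(j) = Mul(Add(3, Mul(-1, Mul(2, j))), j) = Mul(Add(3, Mul(-2, j)), j) = Mul(j, Add(3, Mul(-2, j))))
Pow(Add(Function('z')(-11), Add(-136, Function('b')(10))), Rational(1, 2)) = Pow(Add(Add(-14, Pow(-11, 2), Mul(-1, -11)), Add(-136, Mul(10, Add(3, Mul(-2, 10))))), Rational(1, 2)) = Pow(Add(Add(-14, 121, 11), Add(-136, Mul(10, Add(3, -20)))), Rational(1, 2)) = Pow(Add(118, Add(-136, Mul(10, -17))), Rational(1, 2)) = Pow(Add(118, Add(-136, -170)), Rational(1, 2)) = Pow(Add(118, -306), Rational(1, 2)) = Pow(-188, Rational(1, 2)) = Mul(2, I, Pow(47, Rational(1, 2)))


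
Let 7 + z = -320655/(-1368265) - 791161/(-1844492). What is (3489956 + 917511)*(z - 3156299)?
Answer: -7021745238553919742955757/504750769276 ≈ -1.3911e+13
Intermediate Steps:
z = -3198462687347/504750769276 (z = -7 + (-320655/(-1368265) - 791161/(-1844492)) = -7 + (-320655*(-1/1368265) - 791161*(-1/1844492)) = -7 + (64131/273653 + 791161/1844492) = -7 + 334792697585/504750769276 = -3198462687347/504750769276 ≈ -6.3367)
(3489956 + 917511)*(z - 3156299) = (3489956 + 917511)*(-3198462687347/504750769276 - 3156299) = 4407467*(-1593147546777756871/504750769276) = -7021745238553919742955757/504750769276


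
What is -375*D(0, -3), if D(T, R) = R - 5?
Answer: 3000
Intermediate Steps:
D(T, R) = -5 + R
-375*D(0, -3) = -375*(-5 - 3) = -375*(-8) = 3000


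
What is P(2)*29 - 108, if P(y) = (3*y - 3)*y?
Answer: 66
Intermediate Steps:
P(y) = y*(-3 + 3*y) (P(y) = (-3 + 3*y)*y = y*(-3 + 3*y))
P(2)*29 - 108 = (3*2*(-1 + 2))*29 - 108 = (3*2*1)*29 - 108 = 6*29 - 108 = 174 - 108 = 66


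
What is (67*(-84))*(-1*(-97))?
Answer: -545916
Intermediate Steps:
(67*(-84))*(-1*(-97)) = -5628*97 = -545916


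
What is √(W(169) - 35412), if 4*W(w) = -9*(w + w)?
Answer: I*√144690/2 ≈ 190.19*I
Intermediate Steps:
W(w) = -9*w/2 (W(w) = (-9*(w + w))/4 = (-18*w)/4 = -9*w/2)
√(W(169) - 35412) = √(-9/2*169 - 35412) = √(-1521/2 - 35412) = √(-72345/2) = I*√144690/2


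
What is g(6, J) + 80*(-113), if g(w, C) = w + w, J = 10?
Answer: -9028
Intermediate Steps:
g(w, C) = 2*w
g(6, J) + 80*(-113) = 2*6 + 80*(-113) = 12 - 9040 = -9028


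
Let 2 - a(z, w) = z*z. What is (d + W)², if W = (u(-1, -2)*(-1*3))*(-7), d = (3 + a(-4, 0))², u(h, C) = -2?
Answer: 6241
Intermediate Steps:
a(z, w) = 2 - z² (a(z, w) = 2 - z*z = 2 - z²)
d = 121 (d = (3 + (2 - 1*(-4)²))² = (3 + (2 - 1*16))² = (3 + (2 - 16))² = (3 - 14)² = (-11)² = 121)
W = -42 (W = -(-2)*3*(-7) = -2*(-3)*(-7) = 6*(-7) = -42)
(d + W)² = (121 - 42)² = 79² = 6241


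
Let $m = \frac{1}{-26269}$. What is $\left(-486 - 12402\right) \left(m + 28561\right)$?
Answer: $- \frac{9669465686304}{26269} \approx -3.6809 \cdot 10^{8}$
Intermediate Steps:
$m = - \frac{1}{26269} \approx -3.8068 \cdot 10^{-5}$
$\left(-486 - 12402\right) \left(m + 28561\right) = \left(-486 - 12402\right) \left(- \frac{1}{26269} + 28561\right) = \left(-12888\right) \frac{750268908}{26269} = - \frac{9669465686304}{26269}$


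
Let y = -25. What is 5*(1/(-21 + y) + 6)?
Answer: 1375/46 ≈ 29.891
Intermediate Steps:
5*(1/(-21 + y) + 6) = 5*(1/(-21 - 25) + 6) = 5*(1/(-46) + 6) = 5*(-1/46 + 6) = 5*(275/46) = 1375/46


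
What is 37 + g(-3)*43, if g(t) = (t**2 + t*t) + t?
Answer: 682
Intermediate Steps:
g(t) = t + 2*t**2 (g(t) = (t**2 + t**2) + t = 2*t**2 + t = t + 2*t**2)
37 + g(-3)*43 = 37 - 3*(1 + 2*(-3))*43 = 37 - 3*(1 - 6)*43 = 37 - 3*(-5)*43 = 37 + 15*43 = 37 + 645 = 682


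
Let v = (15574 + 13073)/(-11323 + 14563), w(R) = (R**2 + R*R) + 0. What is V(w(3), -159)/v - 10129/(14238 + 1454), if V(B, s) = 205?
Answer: 375276331/16649212 ≈ 22.540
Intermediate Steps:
w(R) = 2*R**2 (w(R) = (R**2 + R**2) + 0 = 2*R**2 + 0 = 2*R**2)
v = 1061/120 (v = 28647/3240 = 28647*(1/3240) = 1061/120 ≈ 8.8417)
V(w(3), -159)/v - 10129/(14238 + 1454) = 205/(1061/120) - 10129/(14238 + 1454) = 205*(120/1061) - 10129/15692 = 24600/1061 - 10129*1/15692 = 24600/1061 - 10129/15692 = 375276331/16649212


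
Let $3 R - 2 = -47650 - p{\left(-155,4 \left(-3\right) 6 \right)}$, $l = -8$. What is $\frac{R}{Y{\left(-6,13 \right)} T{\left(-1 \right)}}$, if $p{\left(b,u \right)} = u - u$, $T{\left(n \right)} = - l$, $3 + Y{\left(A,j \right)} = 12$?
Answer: $- \frac{5956}{27} \approx -220.59$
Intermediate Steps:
$Y{\left(A,j \right)} = 9$ ($Y{\left(A,j \right)} = -3 + 12 = 9$)
$T{\left(n \right)} = 8$ ($T{\left(n \right)} = \left(-1\right) \left(-8\right) = 8$)
$p{\left(b,u \right)} = 0$
$R = - \frac{47648}{3}$ ($R = \frac{2}{3} + \frac{-47650 - 0}{3} = \frac{2}{3} + \frac{-47650 + 0}{3} = \frac{2}{3} + \frac{1}{3} \left(-47650\right) = \frac{2}{3} - \frac{47650}{3} = - \frac{47648}{3} \approx -15883.0$)
$\frac{R}{Y{\left(-6,13 \right)} T{\left(-1 \right)}} = - \frac{47648}{3 \cdot 9 \cdot 8} = - \frac{47648}{3 \cdot 72} = \left(- \frac{47648}{3}\right) \frac{1}{72} = - \frac{5956}{27}$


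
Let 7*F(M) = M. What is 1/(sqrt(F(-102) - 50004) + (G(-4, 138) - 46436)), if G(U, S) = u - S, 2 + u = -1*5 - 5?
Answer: -163051/7596068951 - I*sqrt(2450910)/15192137902 ≈ -2.1465e-5 - 1.0305e-7*I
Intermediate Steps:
F(M) = M/7
u = -12 (u = -2 + (-1*5 - 5) = -2 + (-5 - 5) = -2 - 10 = -12)
G(U, S) = -12 - S
1/(sqrt(F(-102) - 50004) + (G(-4, 138) - 46436)) = 1/(sqrt((1/7)*(-102) - 50004) + ((-12 - 1*138) - 46436)) = 1/(sqrt(-102/7 - 50004) + ((-12 - 138) - 46436)) = 1/(sqrt(-350130/7) + (-150 - 46436)) = 1/(I*sqrt(2450910)/7 - 46586) = 1/(-46586 + I*sqrt(2450910)/7)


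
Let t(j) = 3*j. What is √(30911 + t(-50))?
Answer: √30761 ≈ 175.39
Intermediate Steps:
√(30911 + t(-50)) = √(30911 + 3*(-50)) = √(30911 - 150) = √30761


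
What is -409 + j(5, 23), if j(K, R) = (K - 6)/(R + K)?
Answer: -11453/28 ≈ -409.04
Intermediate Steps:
j(K, R) = (-6 + K)/(K + R)
-409 + j(5, 23) = -409 + (-6 + 5)/(5 + 23) = -409 - 1/28 = -11453/28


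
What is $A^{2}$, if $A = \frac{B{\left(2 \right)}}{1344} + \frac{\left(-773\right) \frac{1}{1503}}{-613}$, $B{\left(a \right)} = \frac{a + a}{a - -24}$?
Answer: $\frac{6543819331921}{7198162579188532224} \approx 9.091 \cdot 10^{-7}$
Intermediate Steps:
$B{\left(a \right)} = \frac{2 a}{24 + a}$ ($B{\left(a \right)} = \frac{2 a}{a + 24} = \frac{2 a}{24 + a}$)
$A = \frac{2558089}{2682939168}$ ($A = \frac{2 \cdot 2 \frac{1}{24 + 2}}{1344} + \frac{\left(-773\right) \frac{1}{1503}}{-613} = 2 \cdot 2 \cdot \frac{1}{26} \cdot \frac{1}{1344} + \left(-773\right) \frac{1}{1503} \left(- \frac{1}{613}\right) = 2 \cdot 2 \cdot \frac{1}{26} \cdot \frac{1}{1344} - - \frac{773}{921339} = \frac{2}{13} \cdot \frac{1}{1344} + \frac{773}{921339} = \frac{1}{8736} + \frac{773}{921339} = \frac{2558089}{2682939168} \approx 0.00095346$)
$A^{2} = \left(\frac{2558089}{2682939168}\right)^{2} = \frac{6543819331921}{7198162579188532224}$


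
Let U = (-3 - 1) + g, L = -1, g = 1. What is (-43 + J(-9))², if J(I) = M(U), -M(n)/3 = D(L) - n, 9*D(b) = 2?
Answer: 24964/9 ≈ 2773.8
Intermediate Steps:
D(b) = 2/9 (D(b) = (⅑)*2 = 2/9)
U = -3 (U = (-3 - 1) + 1 = -4 + 1 = -3)
M(n) = -⅔ + 3*n (M(n) = -3*(2/9 - n) = -⅔ + 3*n)
J(I) = -29/3 (J(I) = -⅔ + 3*(-3) = -⅔ - 9 = -29/3)
(-43 + J(-9))² = (-43 - 29/3)² = (-158/3)² = 24964/9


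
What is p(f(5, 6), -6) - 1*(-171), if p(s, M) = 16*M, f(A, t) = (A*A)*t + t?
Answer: 75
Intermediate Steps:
f(A, t) = t + t*A² (f(A, t) = A²*t + t = t*A² + t = t + t*A²)
p(f(5, 6), -6) - 1*(-171) = 16*(-6) - 1*(-171) = -96 + 171 = 75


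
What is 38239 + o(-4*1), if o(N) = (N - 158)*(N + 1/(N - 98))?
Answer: 661106/17 ≈ 38889.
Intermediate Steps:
o(N) = (-158 + N)*(N + 1/(-98 + N))
38239 + o(-4*1) = 38239 + (-158 + (-4*1)³ - 256*(-4*1)² + 15485*(-4*1))/(-98 - 4*1) = 38239 + (-158 + (-4)³ - 256*(-4)² + 15485*(-4))/(-98 - 4) = 38239 + (-158 - 64 - 256*16 - 61940)/(-102) = 38239 - (-158 - 64 - 4096 - 61940)/102 = 38239 - 1/102*(-66258) = 38239 + 11043/17 = 661106/17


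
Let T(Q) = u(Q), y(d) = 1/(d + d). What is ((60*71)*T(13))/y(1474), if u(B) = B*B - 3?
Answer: 2084707680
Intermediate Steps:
y(d) = 1/(2*d)
u(B) = -3 + B² (u(B) = B² - 3 = -3 + B²)
T(Q) = -3 + Q²
((60*71)*T(13))/y(1474) = ((60*71)*(-3 + 13²))/(((½)/1474)) = (4260*(-3 + 169))/(((½)*(1/1474))) = (4260*166)/(1/2948) = 707160*2948 = 2084707680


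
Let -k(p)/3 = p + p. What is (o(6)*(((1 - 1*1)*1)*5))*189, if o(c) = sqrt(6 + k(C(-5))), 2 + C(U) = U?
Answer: 0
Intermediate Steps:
C(U) = -2 + U
k(p) = -6*p (k(p) = -3*(p + p) = -6*p)
o(c) = 4*sqrt(3) (o(c) = sqrt(6 - 6*(-2 - 5)) = sqrt(6 - 6*(-7)) = sqrt(6 + 42) = sqrt(48) = 4*sqrt(3))
(o(6)*(((1 - 1*1)*1)*5))*189 = ((4*sqrt(3))*(((1 - 1*1)*1)*5))*189 = ((4*sqrt(3))*(((1 - 1)*1)*5))*189 = ((4*sqrt(3))*((0*1)*5))*189 = ((4*sqrt(3))*(0*5))*189 = ((4*sqrt(3))*0)*189 = 0*189 = 0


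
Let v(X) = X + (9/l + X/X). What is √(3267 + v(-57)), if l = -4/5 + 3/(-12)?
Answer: √156919/7 ≈ 56.590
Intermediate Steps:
l = -21/20 (l = -4*⅕ + 3*(-1/12) = -⅘ - ¼ = -21/20 ≈ -1.0500)
v(X) = -53/7 + X (v(X) = X + (9/(-21/20) + X/X) = X + (9*(-20/21) + 1) = X + (-60/7 + 1) = X - 53/7 = -53/7 + X)
√(3267 + v(-57)) = √(3267 + (-53/7 - 57)) = √(3267 - 452/7) = √(22417/7) = √156919/7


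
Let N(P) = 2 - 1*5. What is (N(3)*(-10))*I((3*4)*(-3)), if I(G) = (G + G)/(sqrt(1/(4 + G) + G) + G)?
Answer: 497664/8525 + 1728*I*sqrt(2306)/8525 ≈ 58.377 + 9.7337*I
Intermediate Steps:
N(P) = -3 (N(P) = 2 - 5 = -3)
I(G) = 2*G/(G + sqrt(G + 1/(4 + G))) (I(G) = (2*G)/(sqrt(G + 1/(4 + G)) + G) = (2*G)/(G + sqrt(G + 1/(4 + G))) = 2*G/(G + sqrt(G + 1/(4 + G))))
(N(3)*(-10))*I((3*4)*(-3)) = (-3*(-10))*(2*((3*4)*(-3))/((3*4)*(-3) + sqrt((1 + ((3*4)*(-3))*(4 + (3*4)*(-3)))/(4 + (3*4)*(-3))))) = 30*(2*(12*(-3))/(12*(-3) + sqrt((1 + (12*(-3))*(4 + 12*(-3)))/(4 + 12*(-3))))) = 30*(2*(-36)/(-36 + sqrt((1 - 36*(4 - 36))/(4 - 36)))) = 30*(2*(-36)/(-36 + sqrt((1 - 36*(-32))/(-32)))) = 30*(2*(-36)/(-36 + sqrt(-(1 + 1152)/32))) = 30*(2*(-36)/(-36 + sqrt(-1/32*1153))) = 30*(2*(-36)/(-36 + sqrt(-1153/32))) = 30*(2*(-36)/(-36 + I*sqrt(2306)/8)) = 30*(-72/(-36 + I*sqrt(2306)/8)) = -2160/(-36 + I*sqrt(2306)/8)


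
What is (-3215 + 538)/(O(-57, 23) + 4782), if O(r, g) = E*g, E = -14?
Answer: -2677/4460 ≈ -0.60022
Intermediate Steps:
O(r, g) = -14*g
(-3215 + 538)/(O(-57, 23) + 4782) = (-3215 + 538)/(-14*23 + 4782) = -2677/(-322 + 4782) = -2677/4460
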